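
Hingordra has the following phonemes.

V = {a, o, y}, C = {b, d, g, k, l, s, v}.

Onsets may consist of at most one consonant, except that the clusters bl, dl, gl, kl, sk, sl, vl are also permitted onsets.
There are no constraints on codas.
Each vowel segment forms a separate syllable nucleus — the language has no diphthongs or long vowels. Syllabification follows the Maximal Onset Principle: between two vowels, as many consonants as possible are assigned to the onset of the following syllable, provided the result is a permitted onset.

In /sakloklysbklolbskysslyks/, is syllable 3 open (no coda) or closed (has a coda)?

Nuclei (vowels): a, o, y, o, y, y → 6 syllables.
σ1/σ2 boundary: cluster /kl/ — /kl/ is itself a permitted onset, so the whole cluster goes right; preceding coda = ∅.
σ2/σ3 boundary: cluster /kl/ — /kl/ is itself a permitted onset, so the whole cluster goes right; preceding coda = ∅.
σ3/σ4 boundary: /sbkl/ splits as /sb/ + /kl/ (/kl/ is the longest suffix that is a licit onset).
σ4/σ5 boundary: /lbsk/; trying suffixes from longest down, /sk/ is the first permitted one, so coda /lb/ | onset /sk/.
σ5/σ6 boundary: /ssl/ — longest licit onset from the right is /sl/, leaving /s/ as coda.
Putting it together: sa.klo.klysb.klolb.skys.slyks.
Syllable 3 is /klysb/ with coda /sb/, so it is closed.

closed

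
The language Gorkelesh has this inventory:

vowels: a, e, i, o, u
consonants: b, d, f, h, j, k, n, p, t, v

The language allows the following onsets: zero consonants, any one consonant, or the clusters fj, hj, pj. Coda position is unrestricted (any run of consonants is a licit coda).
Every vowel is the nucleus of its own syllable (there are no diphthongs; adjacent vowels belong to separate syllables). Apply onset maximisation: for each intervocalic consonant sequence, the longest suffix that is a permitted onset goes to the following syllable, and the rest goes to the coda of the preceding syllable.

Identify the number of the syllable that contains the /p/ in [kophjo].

Nuclei (vowels): o, o → 2 syllables.
σ1/σ2 boundary: /phj/ splits as /p/ + /hj/ (/hj/ is the longest suffix that is a licit onset).
Result: kop.hjo.
The /p/ is in the coda of syllable 1 (/kop/).

1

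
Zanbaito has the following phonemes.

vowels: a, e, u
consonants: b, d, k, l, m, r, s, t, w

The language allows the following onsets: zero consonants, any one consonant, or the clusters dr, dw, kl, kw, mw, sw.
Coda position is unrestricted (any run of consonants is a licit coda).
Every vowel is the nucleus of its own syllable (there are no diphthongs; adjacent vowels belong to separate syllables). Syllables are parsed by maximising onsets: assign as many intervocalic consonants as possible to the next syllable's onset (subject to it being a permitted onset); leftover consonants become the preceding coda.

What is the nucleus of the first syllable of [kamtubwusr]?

Nuclei (vowels): a, u, u → 3 syllables.
The first nucleus (vowel 1 from the left) is /a/.

a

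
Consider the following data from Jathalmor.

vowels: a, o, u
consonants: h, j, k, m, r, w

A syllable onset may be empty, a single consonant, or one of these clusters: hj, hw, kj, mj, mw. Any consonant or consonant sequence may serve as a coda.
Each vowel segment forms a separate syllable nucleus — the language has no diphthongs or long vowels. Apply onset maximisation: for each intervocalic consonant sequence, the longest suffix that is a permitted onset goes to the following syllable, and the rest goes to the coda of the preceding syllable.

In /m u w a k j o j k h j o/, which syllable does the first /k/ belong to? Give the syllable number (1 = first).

3

The vowels are u, a, o, o — 4 nuclei, so 4 syllables.
σ1/σ2 boundary: just /w/ — single C goes to the following onset.
σ2/σ3 boundary: cluster /kj/ — /kj/ is itself a permitted onset, so the whole cluster goes right; preceding coda = ∅.
σ3/σ4 boundary: /jkhj/; trying suffixes from longest down, /hj/ is the first permitted one, so coda /jk/ | onset /hj/.
Result: mu.wa.kjojk.hjo.
The first /k/ is in the onset of syllable 3 (/kjojk/).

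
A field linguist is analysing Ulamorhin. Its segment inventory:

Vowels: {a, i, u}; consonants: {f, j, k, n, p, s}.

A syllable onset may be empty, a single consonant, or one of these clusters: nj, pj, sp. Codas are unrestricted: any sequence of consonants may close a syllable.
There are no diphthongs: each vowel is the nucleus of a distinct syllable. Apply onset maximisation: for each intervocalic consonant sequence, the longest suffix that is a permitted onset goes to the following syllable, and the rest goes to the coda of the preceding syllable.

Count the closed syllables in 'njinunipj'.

1

Vowels present: i, u, i; each is a nucleus, giving 3 syllables.
/i…u/ gap (V1→V2): /n/ is a single consonant, so it becomes the next onset.
/u…i/ gap (V2→V3): /n/ → onset of the next syllable (single consonants are always licit onsets).
Result: nji.nu.nipj.
Classifying each syllable: /nji/ (open), /nu/ (open), /nipj/ (closed).
Closed syllables: 1.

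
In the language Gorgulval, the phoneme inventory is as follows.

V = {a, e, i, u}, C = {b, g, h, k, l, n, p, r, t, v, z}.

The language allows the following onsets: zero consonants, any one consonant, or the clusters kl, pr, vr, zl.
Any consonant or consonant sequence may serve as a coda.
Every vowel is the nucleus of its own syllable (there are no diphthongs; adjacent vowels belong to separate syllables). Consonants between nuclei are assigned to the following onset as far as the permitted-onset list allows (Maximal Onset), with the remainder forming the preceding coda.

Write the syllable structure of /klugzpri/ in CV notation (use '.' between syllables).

CCVCC.CCV

The vowels are u, i — 2 nuclei, so 2 syllables.
/u…i/ gap (V1→V2): /gzpr/; trying suffixes from longest down, /pr/ is the first permitted one, so coda /gz/ | onset /pr/.
Result: klugz.pri.
Mapping each syllable to C/V: /klugz/ → CCVCC, /pri/ → CCV.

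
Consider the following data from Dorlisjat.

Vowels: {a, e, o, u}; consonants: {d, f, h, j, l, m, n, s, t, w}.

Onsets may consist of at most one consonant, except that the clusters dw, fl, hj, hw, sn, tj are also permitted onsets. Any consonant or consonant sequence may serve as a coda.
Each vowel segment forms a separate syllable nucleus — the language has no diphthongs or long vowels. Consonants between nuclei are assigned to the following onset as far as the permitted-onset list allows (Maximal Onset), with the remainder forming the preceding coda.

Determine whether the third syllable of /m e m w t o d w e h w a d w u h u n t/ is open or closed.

Nuclei (vowels): e, o, e, a, u, u → 6 syllables.
/e…o/ gap (V1→V2): /mwt/ — longest licit onset from the right is /t/, leaving /mw/ as coda.
/o…e/ gap (V2→V3): /dw/ — entire cluster is a permitted onset → onset /dw/, coda ∅.
/e…a/ gap (V3→V4): /hw/ is a licit onset in full, so it all attaches to the next syllable.
/a…u/ gap (V4→V5): cluster /dw/ — /dw/ is itself a permitted onset, so the whole cluster goes right; preceding coda = ∅.
/u…u/ gap (V5→V6): just /h/ — single C goes to the following onset.
Syllabification: memw.to.dwe.hwa.dwu.hunt.
Syllable 3 is /dwe/; it ends in its nucleus with no coda, so it is open.

open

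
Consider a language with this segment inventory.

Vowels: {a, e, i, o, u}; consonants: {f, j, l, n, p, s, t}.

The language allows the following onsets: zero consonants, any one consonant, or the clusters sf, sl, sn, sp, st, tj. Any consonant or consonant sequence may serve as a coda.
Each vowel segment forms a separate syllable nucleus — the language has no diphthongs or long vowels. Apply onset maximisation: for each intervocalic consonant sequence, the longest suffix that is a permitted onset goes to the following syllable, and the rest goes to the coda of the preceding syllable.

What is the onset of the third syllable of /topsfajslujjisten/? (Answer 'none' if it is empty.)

sl

Nuclei (vowels): o, a, u, i, e → 5 syllables.
/o…a/ gap (V1→V2): /psf/; trying suffixes from longest down, /sf/ is the first permitted one, so coda /p/ | onset /sf/.
/a…u/ gap (V2→V3): /jsl/ splits as /j/ + /sl/ (/sl/ is the longest suffix that is a licit onset).
/u…i/ gap (V3→V4): cluster /jj/ — the longest permitted-onset suffix is /j/; onset = /j/, preceding coda = /j/.
/i…e/ gap (V4→V5): /st/ — entire cluster is a permitted onset → onset /st/, coda ∅.
Syllabification: top.sfaj.sluj.ji.sten.
Syllable 3 is /sluj/: onset /sl/, nucleus /u/, coda /j/.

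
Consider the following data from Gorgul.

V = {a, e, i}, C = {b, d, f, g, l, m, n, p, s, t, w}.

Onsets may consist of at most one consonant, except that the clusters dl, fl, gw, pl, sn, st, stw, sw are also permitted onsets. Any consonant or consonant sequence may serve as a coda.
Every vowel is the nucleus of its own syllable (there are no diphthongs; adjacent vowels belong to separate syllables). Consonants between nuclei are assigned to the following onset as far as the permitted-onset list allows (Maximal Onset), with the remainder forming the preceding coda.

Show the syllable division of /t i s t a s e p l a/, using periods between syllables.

ti.sta.se.pla

Nuclei (vowels): i, a, e, a → 4 syllables.
/i…a/ gap (V1→V2): /st/ is a licit onset in full, so it all attaches to the next syllable.
/a…e/ gap (V2→V3): just /s/ — single C goes to the following onset.
/e…a/ gap (V3→V4): cluster /pl/ — /pl/ is itself a permitted onset, so the whole cluster goes right; preceding coda = ∅.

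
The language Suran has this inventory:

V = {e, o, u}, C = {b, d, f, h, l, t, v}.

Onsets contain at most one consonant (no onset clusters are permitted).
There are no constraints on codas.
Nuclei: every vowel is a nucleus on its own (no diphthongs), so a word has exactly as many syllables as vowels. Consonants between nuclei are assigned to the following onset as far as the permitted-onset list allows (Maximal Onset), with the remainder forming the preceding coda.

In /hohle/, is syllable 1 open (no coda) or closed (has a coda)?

Nuclei (vowels): o, e → 2 syllables.
V1 /o/ – V2 /e/: /hl/ splits as /h/ + /l/ (/l/ is the longest suffix that is a licit onset).
Putting it together: hoh.le.
Syllable 1 is /hoh/ with coda /h/, so it is closed.

closed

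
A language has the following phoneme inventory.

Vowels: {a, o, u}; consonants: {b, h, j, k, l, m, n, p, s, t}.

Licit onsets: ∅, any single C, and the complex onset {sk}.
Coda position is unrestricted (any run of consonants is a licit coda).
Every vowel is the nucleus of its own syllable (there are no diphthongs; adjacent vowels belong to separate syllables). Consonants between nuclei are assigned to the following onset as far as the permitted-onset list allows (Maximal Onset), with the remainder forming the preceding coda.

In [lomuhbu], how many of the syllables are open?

2

The vowels are o, u, u — 3 nuclei, so 3 syllables.
V1 /o/ – V2 /u/: /m/ is a single consonant, so it becomes the next onset.
V2 /u/ – V3 /u/: /hb/; trying suffixes from longest down, /b/ is the first permitted one, so coda /h/ | onset /b/.
Syllabification: lo.muh.bu.
Classifying each syllable: /lo/ (open), /muh/ (closed), /bu/ (open).
Open syllables: 2.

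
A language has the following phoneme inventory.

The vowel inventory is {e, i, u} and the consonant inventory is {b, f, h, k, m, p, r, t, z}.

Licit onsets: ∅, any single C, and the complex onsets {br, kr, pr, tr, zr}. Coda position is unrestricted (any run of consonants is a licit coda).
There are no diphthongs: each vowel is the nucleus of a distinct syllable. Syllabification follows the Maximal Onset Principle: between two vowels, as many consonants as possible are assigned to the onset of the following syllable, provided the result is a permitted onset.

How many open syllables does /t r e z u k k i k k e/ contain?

2

Nuclei (vowels): e, u, i, e → 4 syllables.
Between /e/ (V1) and /u/ (V2): just /z/ — single C goes to the following onset.
Between /u/ (V2) and /i/ (V3): /kk/; trying suffixes from longest down, /k/ is the first permitted one, so coda /k/ | onset /k/.
Between /i/ (V3) and /e/ (V4): /kk/; trying suffixes from longest down, /k/ is the first permitted one, so coda /k/ | onset /k/.
So the parse is tre.zuk.kik.ke.
Classifying each syllable: /tre/ (open), /zuk/ (closed), /kik/ (closed), /ke/ (open).
Open syllables: 2.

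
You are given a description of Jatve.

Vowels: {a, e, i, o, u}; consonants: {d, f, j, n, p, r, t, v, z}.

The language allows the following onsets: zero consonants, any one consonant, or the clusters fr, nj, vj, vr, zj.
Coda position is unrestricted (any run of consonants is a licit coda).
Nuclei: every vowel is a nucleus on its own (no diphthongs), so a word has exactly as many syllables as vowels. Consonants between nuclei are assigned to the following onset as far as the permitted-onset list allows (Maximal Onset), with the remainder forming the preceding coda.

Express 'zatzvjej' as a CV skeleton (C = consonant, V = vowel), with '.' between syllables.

Nuclei (vowels): a, e → 2 syllables.
Between /a/ (V1) and /e/ (V2): /tzvj/; trying suffixes from longest down, /vj/ is the first permitted one, so coda /tz/ | onset /vj/.
Putting it together: zatz.vjej.
Mapping each syllable to C/V: /zatz/ → CVCC, /vjej/ → CCVC.

CVCC.CCVC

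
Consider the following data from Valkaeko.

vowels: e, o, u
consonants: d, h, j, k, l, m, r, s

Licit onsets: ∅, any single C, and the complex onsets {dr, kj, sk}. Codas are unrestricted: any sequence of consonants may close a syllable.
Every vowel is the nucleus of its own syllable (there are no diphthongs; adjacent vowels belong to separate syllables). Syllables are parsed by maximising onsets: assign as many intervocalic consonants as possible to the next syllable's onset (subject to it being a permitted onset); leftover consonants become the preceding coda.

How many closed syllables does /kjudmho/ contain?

The vowels are u, o — 2 nuclei, so 2 syllables.
Between /u/ (V1) and /o/ (V2): /dmh/ splits as /dm/ + /h/ (/h/ is the longest suffix that is a licit onset).
Putting it together: kjudm.ho.
Classifying each syllable: /kjudm/ (closed), /ho/ (open).
Closed syllables: 1.

1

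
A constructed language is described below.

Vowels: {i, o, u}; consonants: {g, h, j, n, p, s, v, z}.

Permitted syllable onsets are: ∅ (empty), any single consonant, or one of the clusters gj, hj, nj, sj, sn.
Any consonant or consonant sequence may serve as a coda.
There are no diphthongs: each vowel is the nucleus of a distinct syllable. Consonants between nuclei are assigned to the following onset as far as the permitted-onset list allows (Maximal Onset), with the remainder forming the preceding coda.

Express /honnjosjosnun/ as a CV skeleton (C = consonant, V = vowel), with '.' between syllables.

Vowels present: o, o, o, u; each is a nucleus, giving 4 syllables.
V1 /o/ – V2 /o/: /nnj/ splits as /n/ + /nj/ (/nj/ is the longest suffix that is a licit onset).
V2 /o/ – V3 /o/: cluster /sj/ — /sj/ is itself a permitted onset, so the whole cluster goes right; preceding coda = ∅.
V3 /o/ – V4 /u/: /sn/ is a licit onset in full, so it all attaches to the next syllable.
So the parse is hon.njo.sjo.snun.
Mapping each syllable to C/V: /hon/ → CVC, /njo/ → CCV, /sjo/ → CCV, /snun/ → CCVC.

CVC.CCV.CCV.CCVC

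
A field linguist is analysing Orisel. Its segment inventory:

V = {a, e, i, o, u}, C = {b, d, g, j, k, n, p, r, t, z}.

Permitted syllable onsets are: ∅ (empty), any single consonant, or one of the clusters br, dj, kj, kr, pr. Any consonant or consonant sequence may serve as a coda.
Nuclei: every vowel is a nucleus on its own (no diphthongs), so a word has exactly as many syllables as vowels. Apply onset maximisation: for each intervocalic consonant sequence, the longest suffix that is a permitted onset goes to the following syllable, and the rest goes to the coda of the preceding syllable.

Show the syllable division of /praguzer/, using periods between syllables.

Vowels present: a, u, e; each is a nucleus, giving 3 syllables.
V1 /a/ – V2 /u/: /g/ is a single consonant, so it becomes the next onset.
V2 /u/ – V3 /e/: /z/ → onset of the next syllable (single consonants are always licit onsets).

pra.gu.zer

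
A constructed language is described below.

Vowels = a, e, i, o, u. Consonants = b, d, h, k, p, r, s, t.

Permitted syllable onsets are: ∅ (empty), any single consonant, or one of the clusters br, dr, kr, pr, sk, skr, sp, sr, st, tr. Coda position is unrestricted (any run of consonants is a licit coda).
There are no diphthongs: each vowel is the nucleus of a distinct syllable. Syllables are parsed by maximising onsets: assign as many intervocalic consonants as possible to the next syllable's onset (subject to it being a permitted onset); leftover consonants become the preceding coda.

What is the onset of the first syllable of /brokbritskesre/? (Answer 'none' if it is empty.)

Nuclei (vowels): o, i, e, e → 4 syllables.
σ1/σ2 boundary: /kbr/ splits as /k/ + /br/ (/br/ is the longest suffix that is a licit onset).
σ2/σ3 boundary: /tsk/; trying suffixes from longest down, /sk/ is the first permitted one, so coda /t/ | onset /sk/.
σ3/σ4 boundary: /sr/ is a licit onset in full, so it all attaches to the next syllable.
Putting it together: brok.brit.ske.sre.
Syllable 1 is /brok/: onset /br/, nucleus /o/, coda /k/.

br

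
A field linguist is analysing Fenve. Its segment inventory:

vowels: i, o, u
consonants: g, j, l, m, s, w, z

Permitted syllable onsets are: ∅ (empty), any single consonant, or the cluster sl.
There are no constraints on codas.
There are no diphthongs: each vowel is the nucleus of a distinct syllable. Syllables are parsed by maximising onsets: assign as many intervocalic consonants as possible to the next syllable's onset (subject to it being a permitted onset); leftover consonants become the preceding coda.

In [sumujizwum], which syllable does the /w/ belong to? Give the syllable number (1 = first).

Vowels present: u, u, i, u; each is a nucleus, giving 4 syllables.
/u…u/ gap (V1→V2): just /m/ — single C goes to the following onset.
/u…i/ gap (V2→V3): just /j/ — single C goes to the following onset.
/i…u/ gap (V3→V4): cluster /zw/ — the longest permitted-onset suffix is /w/; onset = /w/, preceding coda = /z/.
Result: su.mu.jiz.wum.
The /w/ is in the onset of syllable 4 (/wum/).

4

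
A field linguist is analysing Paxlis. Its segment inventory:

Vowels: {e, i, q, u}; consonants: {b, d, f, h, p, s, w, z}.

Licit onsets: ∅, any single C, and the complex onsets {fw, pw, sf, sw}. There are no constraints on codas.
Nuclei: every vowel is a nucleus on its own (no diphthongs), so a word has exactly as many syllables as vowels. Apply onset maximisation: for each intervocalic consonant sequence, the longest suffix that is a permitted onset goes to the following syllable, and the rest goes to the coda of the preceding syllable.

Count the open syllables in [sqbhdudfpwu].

The vowels are q, u, u — 3 nuclei, so 3 syllables.
Between /q/ (V1) and /u/ (V2): /bhd/ — longest licit onset from the right is /d/, leaving /bh/ as coda.
Between /u/ (V2) and /u/ (V3): cluster /dfpw/ — the longest permitted-onset suffix is /pw/; onset = /pw/, preceding coda = /df/.
Syllabification: sqbh.dudf.pwu.
Classifying each syllable: /sqbh/ (closed), /dudf/ (closed), /pwu/ (open).
Open syllables: 1.

1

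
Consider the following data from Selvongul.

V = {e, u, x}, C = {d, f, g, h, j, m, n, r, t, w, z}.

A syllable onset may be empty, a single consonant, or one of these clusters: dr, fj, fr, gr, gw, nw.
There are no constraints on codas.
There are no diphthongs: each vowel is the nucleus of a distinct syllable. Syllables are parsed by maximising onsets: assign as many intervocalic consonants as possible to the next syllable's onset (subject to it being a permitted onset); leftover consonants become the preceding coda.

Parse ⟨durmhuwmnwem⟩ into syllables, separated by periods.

Nuclei (vowels): u, u, e → 3 syllables.
V1 /u/ – V2 /u/: /rmh/ — longest licit onset from the right is /h/, leaving /rm/ as coda.
V2 /u/ – V3 /e/: /wmnw/; trying suffixes from longest down, /nw/ is the first permitted one, so coda /wm/ | onset /nw/.

durm.huwm.nwem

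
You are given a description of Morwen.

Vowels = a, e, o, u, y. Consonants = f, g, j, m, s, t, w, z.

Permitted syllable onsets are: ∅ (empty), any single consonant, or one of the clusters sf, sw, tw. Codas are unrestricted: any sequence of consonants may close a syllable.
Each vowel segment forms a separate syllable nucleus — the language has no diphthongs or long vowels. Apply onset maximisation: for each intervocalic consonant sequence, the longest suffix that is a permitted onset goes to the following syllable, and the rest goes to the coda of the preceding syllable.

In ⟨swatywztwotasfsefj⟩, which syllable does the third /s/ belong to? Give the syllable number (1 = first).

Vowels present: a, y, o, a, e; each is a nucleus, giving 5 syllables.
V1 /a/ – V2 /y/: /t/ is a single consonant, so it becomes the next onset.
V2 /y/ – V3 /o/: cluster /wztw/ — the longest permitted-onset suffix is /tw/; onset = /tw/, preceding coda = /wz/.
V3 /o/ – V4 /a/: /t/ → onset of the next syllable (single consonants are always licit onsets).
V4 /a/ – V5 /e/: cluster /sfs/ — the longest permitted-onset suffix is /s/; onset = /s/, preceding coda = /sf/.
So the parse is swa.tywz.two.tasf.sefj.
The third /s/ is in the onset of syllable 5 (/sefj/).

5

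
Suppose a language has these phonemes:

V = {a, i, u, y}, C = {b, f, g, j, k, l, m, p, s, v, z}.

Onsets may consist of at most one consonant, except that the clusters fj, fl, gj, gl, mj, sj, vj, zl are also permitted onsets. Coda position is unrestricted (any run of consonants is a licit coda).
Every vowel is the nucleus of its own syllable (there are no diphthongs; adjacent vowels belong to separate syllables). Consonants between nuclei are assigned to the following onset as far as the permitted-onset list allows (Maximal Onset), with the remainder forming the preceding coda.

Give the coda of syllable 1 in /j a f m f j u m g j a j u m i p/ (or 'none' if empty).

The vowels are a, u, a, u, i — 5 nuclei, so 5 syllables.
Between /a/ (V1) and /u/ (V2): cluster /fmfj/ — the longest permitted-onset suffix is /fj/; onset = /fj/, preceding coda = /fm/.
Between /u/ (V2) and /a/ (V3): /mgj/ — longest licit onset from the right is /gj/, leaving /m/ as coda.
Between /a/ (V3) and /u/ (V4): just /j/ — single C goes to the following onset.
Between /u/ (V4) and /i/ (V5): /m/ is a single consonant, so it becomes the next onset.
Result: jafm.fjum.gja.ju.mip.
Syllable 1 is /jafm/: onset /j/, nucleus /a/, coda /fm/.

fm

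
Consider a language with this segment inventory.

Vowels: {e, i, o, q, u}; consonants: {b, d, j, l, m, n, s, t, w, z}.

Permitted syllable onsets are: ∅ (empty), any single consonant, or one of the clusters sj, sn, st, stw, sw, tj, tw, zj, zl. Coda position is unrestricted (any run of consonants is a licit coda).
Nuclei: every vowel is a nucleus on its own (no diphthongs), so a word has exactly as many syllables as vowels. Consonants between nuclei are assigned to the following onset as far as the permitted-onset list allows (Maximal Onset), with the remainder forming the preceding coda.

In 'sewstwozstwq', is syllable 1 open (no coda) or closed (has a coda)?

Vowels present: e, o, q; each is a nucleus, giving 3 syllables.
σ1/σ2 boundary: /wstw/ — longest licit onset from the right is /stw/, leaving /w/ as coda.
σ2/σ3 boundary: /zstw/; trying suffixes from longest down, /stw/ is the first permitted one, so coda /z/ | onset /stw/.
Result: sew.stwoz.stwq.
Syllable 1 is /sew/ with coda /w/, so it is closed.

closed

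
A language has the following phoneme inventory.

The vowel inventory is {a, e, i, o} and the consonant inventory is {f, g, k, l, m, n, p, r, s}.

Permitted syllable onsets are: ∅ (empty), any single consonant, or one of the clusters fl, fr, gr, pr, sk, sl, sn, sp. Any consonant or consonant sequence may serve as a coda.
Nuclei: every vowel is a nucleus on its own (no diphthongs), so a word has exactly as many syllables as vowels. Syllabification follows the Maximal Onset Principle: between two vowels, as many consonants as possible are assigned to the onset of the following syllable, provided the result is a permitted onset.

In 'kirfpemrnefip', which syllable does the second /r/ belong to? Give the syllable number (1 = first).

Vowels present: i, e, e, i; each is a nucleus, giving 4 syllables.
Between /i/ (V1) and /e/ (V2): /rfp/; trying suffixes from longest down, /p/ is the first permitted one, so coda /rf/ | onset /p/.
Between /e/ (V2) and /e/ (V3): cluster /mrn/ — the longest permitted-onset suffix is /n/; onset = /n/, preceding coda = /mr/.
Between /e/ (V3) and /i/ (V4): /f/ → onset of the next syllable (single consonants are always licit onsets).
Syllabification: kirf.pemr.ne.fip.
The second /r/ is in the coda of syllable 2 (/pemr/).

2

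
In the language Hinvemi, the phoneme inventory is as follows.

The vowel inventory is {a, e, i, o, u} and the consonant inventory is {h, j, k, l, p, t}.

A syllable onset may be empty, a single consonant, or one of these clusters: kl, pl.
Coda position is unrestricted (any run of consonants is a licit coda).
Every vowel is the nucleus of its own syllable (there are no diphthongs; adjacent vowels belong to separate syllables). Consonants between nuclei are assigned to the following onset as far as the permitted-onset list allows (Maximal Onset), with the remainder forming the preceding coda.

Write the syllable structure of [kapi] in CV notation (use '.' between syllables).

Nuclei (vowels): a, i → 2 syllables.
σ1/σ2 boundary: /p/ → onset of the next syllable (single consonants are always licit onsets).
So the parse is ka.pi.
Mapping each syllable to C/V: /ka/ → CV, /pi/ → CV.

CV.CV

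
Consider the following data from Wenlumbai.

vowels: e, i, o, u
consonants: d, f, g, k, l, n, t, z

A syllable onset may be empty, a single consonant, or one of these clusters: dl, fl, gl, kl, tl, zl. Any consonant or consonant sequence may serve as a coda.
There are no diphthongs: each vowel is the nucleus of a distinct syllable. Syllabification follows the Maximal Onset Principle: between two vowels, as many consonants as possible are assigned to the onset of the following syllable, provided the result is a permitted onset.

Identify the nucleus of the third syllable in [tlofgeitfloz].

i

Nuclei (vowels): o, e, i, o → 4 syllables.
The third nucleus (vowel 3 from the left) is /i/.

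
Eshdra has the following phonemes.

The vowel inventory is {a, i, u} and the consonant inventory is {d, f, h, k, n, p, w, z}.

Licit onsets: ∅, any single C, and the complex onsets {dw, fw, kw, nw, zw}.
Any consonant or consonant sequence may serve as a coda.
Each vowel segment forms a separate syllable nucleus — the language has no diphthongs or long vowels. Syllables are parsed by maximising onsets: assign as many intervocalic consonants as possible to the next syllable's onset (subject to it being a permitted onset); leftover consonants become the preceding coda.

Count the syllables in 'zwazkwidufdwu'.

4

The vowels are a, i, u, u — 4 nuclei, so 4 syllables.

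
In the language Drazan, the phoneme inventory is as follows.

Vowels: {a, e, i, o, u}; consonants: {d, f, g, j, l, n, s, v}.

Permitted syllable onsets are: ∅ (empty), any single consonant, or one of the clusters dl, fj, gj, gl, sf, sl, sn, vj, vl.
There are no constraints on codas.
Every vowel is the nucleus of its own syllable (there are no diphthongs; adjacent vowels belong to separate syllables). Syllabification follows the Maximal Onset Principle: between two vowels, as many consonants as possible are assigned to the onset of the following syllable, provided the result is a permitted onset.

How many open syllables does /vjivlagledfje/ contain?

Nuclei (vowels): i, a, e, e → 4 syllables.
σ1/σ2 boundary: cluster /vl/ — /vl/ is itself a permitted onset, so the whole cluster goes right; preceding coda = ∅.
σ2/σ3 boundary: /gl/ — entire cluster is a permitted onset → onset /gl/, coda ∅.
σ3/σ4 boundary: /dfj/; trying suffixes from longest down, /fj/ is the first permitted one, so coda /d/ | onset /fj/.
Result: vji.vla.gled.fje.
Classifying each syllable: /vji/ (open), /vla/ (open), /gled/ (closed), /fje/ (open).
Open syllables: 3.

3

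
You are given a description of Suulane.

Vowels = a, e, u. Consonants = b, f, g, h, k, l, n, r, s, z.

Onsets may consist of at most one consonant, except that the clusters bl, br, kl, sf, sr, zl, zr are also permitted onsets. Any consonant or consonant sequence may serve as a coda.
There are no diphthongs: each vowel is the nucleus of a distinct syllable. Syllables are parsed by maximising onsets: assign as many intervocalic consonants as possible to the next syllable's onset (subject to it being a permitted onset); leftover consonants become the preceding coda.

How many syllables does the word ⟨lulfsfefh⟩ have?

Nuclei (vowels): u, e → 2 syllables.

2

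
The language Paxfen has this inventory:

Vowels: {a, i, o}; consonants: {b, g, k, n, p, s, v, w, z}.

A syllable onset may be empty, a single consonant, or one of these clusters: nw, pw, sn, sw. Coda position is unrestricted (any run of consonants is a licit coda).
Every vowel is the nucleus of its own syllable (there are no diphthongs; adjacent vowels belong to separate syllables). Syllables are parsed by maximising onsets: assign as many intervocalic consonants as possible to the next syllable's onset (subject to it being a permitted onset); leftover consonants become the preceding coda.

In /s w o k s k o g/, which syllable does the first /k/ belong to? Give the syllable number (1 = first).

1

Nuclei (vowels): o, o → 2 syllables.
Between /o/ (V1) and /o/ (V2): /ksk/ splits as /ks/ + /k/ (/k/ is the longest suffix that is a licit onset).
Putting it together: swoks.kog.
The first /k/ is in the coda of syllable 1 (/swoks/).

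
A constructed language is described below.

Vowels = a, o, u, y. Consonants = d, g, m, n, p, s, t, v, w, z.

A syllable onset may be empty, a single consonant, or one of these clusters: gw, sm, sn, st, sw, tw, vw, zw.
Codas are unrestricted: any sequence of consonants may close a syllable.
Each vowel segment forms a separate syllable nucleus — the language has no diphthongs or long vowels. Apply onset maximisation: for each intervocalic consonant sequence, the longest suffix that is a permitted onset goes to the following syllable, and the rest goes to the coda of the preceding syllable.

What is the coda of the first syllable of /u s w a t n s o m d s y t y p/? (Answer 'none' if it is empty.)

none

Nuclei (vowels): u, a, o, y, y → 5 syllables.
σ1/σ2 boundary: /sw/ — entire cluster is a permitted onset → onset /sw/, coda ∅.
σ2/σ3 boundary: cluster /tns/ — the longest permitted-onset suffix is /s/; onset = /s/, preceding coda = /tn/.
σ3/σ4 boundary: /mds/ splits as /md/ + /s/ (/s/ is the longest suffix that is a licit onset).
σ4/σ5 boundary: /t/ → onset of the next syllable (single consonants are always licit onsets).
Syllabification: u.swatn.somd.sy.typ.
Syllable 1 is /u/: onset ∅, nucleus /u/, coda ∅.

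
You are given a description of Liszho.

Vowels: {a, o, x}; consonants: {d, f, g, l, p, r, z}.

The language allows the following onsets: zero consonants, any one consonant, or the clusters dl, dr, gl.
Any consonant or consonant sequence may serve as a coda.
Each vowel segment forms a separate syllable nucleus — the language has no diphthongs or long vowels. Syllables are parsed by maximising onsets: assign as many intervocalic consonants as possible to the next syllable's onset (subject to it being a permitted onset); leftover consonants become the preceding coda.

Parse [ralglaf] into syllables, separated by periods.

ral.glaf

Vowels present: a, a; each is a nucleus, giving 2 syllables.
V1 /a/ – V2 /a/: /lgl/ splits as /l/ + /gl/ (/gl/ is the longest suffix that is a licit onset).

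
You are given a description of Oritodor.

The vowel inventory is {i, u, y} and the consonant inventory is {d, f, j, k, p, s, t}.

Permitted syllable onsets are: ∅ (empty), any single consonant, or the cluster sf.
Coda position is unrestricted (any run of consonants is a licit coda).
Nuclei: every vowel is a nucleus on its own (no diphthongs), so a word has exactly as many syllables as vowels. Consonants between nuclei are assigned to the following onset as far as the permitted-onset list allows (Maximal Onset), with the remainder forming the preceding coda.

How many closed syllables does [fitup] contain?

1

Nuclei (vowels): i, u → 2 syllables.
V1 /i/ – V2 /u/: /t/ is a single consonant, so it becomes the next onset.
So the parse is fi.tup.
Classifying each syllable: /fi/ (open), /tup/ (closed).
Closed syllables: 1.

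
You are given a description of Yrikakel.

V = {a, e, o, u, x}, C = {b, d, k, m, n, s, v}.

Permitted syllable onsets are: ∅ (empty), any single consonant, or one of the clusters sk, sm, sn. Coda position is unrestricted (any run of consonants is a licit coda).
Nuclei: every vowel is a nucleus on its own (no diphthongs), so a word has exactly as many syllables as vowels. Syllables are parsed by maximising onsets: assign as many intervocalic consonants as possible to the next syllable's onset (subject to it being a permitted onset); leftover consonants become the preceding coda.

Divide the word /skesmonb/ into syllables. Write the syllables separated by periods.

ske.smonb

Nuclei (vowels): e, o → 2 syllables.
σ1/σ2 boundary: cluster /sm/ — /sm/ is itself a permitted onset, so the whole cluster goes right; preceding coda = ∅.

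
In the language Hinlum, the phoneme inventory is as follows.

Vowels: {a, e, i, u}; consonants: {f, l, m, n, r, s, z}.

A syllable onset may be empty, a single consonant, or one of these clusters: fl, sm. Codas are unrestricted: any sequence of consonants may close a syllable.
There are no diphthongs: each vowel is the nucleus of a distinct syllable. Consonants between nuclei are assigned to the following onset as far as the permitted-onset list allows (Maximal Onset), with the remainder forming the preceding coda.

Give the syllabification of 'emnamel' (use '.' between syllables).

Nuclei (vowels): e, a, e → 3 syllables.
V1 /e/ – V2 /a/: /mn/; trying suffixes from longest down, /n/ is the first permitted one, so coda /m/ | onset /n/.
V2 /a/ – V3 /e/: /m/ is a single consonant, so it becomes the next onset.

em.na.mel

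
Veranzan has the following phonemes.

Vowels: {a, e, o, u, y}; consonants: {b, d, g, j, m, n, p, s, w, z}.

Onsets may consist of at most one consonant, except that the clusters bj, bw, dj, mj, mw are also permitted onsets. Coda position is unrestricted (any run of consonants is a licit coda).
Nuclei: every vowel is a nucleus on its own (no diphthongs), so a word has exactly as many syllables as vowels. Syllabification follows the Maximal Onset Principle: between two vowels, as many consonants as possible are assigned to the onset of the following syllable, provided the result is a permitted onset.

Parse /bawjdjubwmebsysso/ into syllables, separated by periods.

bawj.djubw.meb.sys.so

Vowels present: a, u, e, y, o; each is a nucleus, giving 5 syllables.
Between /a/ (V1) and /u/ (V2): /wjdj/; trying suffixes from longest down, /dj/ is the first permitted one, so coda /wj/ | onset /dj/.
Between /u/ (V2) and /e/ (V3): /bwm/; trying suffixes from longest down, /m/ is the first permitted one, so coda /bw/ | onset /m/.
Between /e/ (V3) and /y/ (V4): /bs/ splits as /b/ + /s/ (/s/ is the longest suffix that is a licit onset).
Between /y/ (V4) and /o/ (V5): /ss/ — longest licit onset from the right is /s/, leaving /s/ as coda.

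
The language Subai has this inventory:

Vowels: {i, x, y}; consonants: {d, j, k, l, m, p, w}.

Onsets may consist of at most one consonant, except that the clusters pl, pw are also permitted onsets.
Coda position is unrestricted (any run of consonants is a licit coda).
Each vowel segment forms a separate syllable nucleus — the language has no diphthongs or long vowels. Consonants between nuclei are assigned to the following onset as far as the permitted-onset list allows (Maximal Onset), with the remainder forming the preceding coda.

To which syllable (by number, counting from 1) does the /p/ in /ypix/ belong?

Nuclei (vowels): y, i, x → 3 syllables.
/y…i/ gap (V1→V2): /p/ → onset of the next syllable (single consonants are always licit onsets).
/i…x/ gap (V2→V3): hiatus — the boundary sits between the two vowels.
Result: y.pi.x.
The /p/ is in the onset of syllable 2 (/pi/).

2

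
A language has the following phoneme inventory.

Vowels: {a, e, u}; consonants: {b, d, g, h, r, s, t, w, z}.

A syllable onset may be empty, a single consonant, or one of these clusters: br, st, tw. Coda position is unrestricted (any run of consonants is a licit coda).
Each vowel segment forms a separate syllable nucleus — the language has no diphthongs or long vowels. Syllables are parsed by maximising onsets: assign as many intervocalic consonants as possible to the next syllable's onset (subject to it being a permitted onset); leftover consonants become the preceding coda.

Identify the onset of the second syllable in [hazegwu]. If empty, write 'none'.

Vowels present: a, e, u; each is a nucleus, giving 3 syllables.
Between /a/ (V1) and /e/ (V2): /z/ → onset of the next syllable (single consonants are always licit onsets).
Between /e/ (V2) and /u/ (V3): cluster /gw/ — the longest permitted-onset suffix is /w/; onset = /w/, preceding coda = /g/.
Result: ha.zeg.wu.
Syllable 2 is /zeg/: onset /z/, nucleus /e/, coda /g/.

z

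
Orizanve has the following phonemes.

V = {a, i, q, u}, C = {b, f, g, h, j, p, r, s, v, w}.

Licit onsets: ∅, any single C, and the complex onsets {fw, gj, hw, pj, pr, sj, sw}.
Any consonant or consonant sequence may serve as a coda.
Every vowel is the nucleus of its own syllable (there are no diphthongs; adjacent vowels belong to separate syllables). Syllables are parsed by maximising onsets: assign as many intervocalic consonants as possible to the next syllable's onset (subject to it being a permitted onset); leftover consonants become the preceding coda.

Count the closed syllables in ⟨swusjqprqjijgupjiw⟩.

2

Vowels present: u, q, q, i, u, i; each is a nucleus, giving 6 syllables.
σ1/σ2 boundary: /sj/ — entire cluster is a permitted onset → onset /sj/, coda ∅.
σ2/σ3 boundary: cluster /pr/ — /pr/ is itself a permitted onset, so the whole cluster goes right; preceding coda = ∅.
σ3/σ4 boundary: just /j/ — single C goes to the following onset.
σ4/σ5 boundary: /jg/ splits as /j/ + /g/ (/g/ is the longest suffix that is a licit onset).
σ5/σ6 boundary: cluster /pj/ — /pj/ is itself a permitted onset, so the whole cluster goes right; preceding coda = ∅.
Syllabification: swu.sjq.prq.jij.gu.pjiw.
Classifying each syllable: /swu/ (open), /sjq/ (open), /prq/ (open), /jij/ (closed), /gu/ (open), /pjiw/ (closed).
Closed syllables: 2.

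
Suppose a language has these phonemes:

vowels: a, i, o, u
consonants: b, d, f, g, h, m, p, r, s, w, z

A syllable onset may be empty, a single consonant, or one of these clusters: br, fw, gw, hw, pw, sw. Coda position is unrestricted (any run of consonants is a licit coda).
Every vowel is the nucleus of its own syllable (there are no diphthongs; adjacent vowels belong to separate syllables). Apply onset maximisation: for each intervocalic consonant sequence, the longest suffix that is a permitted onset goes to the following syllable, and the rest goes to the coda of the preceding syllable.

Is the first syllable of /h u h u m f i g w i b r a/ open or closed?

open

The vowels are u, u, i, i, a — 5 nuclei, so 5 syllables.
Between /u/ (V1) and /u/ (V2): just /h/ — single C goes to the following onset.
Between /u/ (V2) and /i/ (V3): cluster /mf/ — the longest permitted-onset suffix is /f/; onset = /f/, preceding coda = /m/.
Between /i/ (V3) and /i/ (V4): /gw/ is a licit onset in full, so it all attaches to the next syllable.
Between /i/ (V4) and /a/ (V5): /br/ — entire cluster is a permitted onset → onset /br/, coda ∅.
Putting it together: hu.hum.fi.gwi.bra.
Syllable 1 is /hu/; it ends in its nucleus with no coda, so it is open.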